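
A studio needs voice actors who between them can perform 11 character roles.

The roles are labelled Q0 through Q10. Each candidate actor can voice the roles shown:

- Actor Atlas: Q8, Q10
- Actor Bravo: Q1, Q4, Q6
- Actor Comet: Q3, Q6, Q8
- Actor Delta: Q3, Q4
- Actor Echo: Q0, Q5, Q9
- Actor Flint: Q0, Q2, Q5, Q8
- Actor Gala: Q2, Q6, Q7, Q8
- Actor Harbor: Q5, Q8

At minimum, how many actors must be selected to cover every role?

Atlas and Bravo and Comet and Echo and Gala together: Atlas ∪ Bravo ∪ Comet ∪ Echo ∪ Gala = {Q0, Q1, Q2, Q3, Q4, Q5, Q6, Q7, Q8, Q9, Q10} — every role is covered.
No 4 of the 8 actors cover everything (all 70 combinations miss at least one role), so 5 is optimal.

5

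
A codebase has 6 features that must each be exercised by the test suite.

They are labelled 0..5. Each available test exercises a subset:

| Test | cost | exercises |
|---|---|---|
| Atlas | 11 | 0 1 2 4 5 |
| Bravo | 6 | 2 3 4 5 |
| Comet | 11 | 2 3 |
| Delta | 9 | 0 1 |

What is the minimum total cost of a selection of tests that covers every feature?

Bravo, Delta together cover every feature (Bravo ∪ Delta = {0, 1, 2, 3, 4, 5}); total cost 6 + 9 = 15.
No covering selection has total cost below 15.

15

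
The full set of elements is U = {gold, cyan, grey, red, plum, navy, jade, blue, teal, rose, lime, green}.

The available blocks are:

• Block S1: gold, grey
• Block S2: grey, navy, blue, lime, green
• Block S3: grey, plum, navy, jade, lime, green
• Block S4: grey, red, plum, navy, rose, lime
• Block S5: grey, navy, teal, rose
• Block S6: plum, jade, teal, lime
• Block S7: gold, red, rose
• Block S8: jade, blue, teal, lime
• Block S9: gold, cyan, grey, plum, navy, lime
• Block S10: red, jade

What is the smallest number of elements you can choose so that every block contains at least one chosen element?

The 3 elements {gold, navy, jade} hit every block.
No choice of 2 elements meets every block, so 3 is the minimum.

3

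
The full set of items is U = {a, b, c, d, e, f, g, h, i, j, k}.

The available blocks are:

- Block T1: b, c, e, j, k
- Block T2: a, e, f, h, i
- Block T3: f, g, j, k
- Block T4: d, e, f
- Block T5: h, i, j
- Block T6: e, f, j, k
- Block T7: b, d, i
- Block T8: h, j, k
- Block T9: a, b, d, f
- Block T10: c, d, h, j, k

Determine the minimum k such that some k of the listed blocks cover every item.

T1 and T2 and T3 and T4 together: T1 ∪ T2 ∪ T3 ∪ T4 = {a, b, c, d, e, f, g, h, i, j, k} — every item is covered.
No 3 of the 10 blocks cover everything (all 120 combinations miss at least one item), so 4 is optimal.

4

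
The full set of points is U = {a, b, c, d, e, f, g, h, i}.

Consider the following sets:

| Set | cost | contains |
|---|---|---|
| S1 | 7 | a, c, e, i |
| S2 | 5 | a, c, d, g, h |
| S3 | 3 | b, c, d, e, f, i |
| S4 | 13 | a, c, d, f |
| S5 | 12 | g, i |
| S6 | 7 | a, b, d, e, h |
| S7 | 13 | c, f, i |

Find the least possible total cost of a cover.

8

S2, S3 together cover every point (S2 ∪ S3 = {a, b, c, d, e, f, g, h, i}); total cost 5 + 3 = 8.
No covering selection has total cost below 8.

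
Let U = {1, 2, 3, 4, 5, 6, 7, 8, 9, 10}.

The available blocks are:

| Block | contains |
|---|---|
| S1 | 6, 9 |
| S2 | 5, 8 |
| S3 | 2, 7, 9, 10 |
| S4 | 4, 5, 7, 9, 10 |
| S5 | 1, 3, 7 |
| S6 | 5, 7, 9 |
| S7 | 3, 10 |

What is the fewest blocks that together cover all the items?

S1 and S2 and S3 and S4 and S5 together: S1 ∪ S2 ∪ S3 ∪ S4 ∪ S5 = {1, 2, 3, 4, 5, 6, 7, 8, 9, 10} — every item is covered.
No 4 of the 7 blocks cover everything (all 35 combinations miss at least one item), so 5 is optimal.

5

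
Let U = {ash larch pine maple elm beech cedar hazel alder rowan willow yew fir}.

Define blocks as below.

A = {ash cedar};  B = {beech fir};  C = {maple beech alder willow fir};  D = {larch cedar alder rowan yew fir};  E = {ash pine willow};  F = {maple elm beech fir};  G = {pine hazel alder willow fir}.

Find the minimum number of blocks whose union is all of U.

4

D and E and F and G together: D ∪ E ∪ F ∪ G = {ash, larch, pine, maple, elm, beech, cedar, hazel, alder, rowan, willow, yew, fir} — every point is covered.
Only D contains larch, so D is forced; the remaining 7 points need at least 3 more blocks (each remaining block adds at most 3) — so at least 4 blocks are needed, and 4 is optimal.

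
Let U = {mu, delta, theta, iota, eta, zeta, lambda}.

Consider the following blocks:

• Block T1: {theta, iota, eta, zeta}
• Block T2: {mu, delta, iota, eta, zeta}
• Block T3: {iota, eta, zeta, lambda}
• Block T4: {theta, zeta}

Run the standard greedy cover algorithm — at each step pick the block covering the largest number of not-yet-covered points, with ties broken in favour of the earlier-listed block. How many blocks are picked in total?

Greedy: pick T2 (covers 5 new) → pick T1 (covers 1 new) → pick T3 (covers 1 new). Total picks: 3.

3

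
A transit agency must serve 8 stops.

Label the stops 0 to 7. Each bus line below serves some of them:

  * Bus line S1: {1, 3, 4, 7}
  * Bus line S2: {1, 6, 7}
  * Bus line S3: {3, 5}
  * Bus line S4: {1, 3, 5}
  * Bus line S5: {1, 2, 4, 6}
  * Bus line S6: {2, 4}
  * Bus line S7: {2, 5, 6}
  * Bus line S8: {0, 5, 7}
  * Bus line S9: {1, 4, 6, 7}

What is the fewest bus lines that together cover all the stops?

3

S1 and S7 and S8 together: S1 ∪ S7 ∪ S8 = {0, 1, 2, 3, 4, 5, 6, 7} — every stop is covered.
Only S8 contains 0, so S8 is forced; the remaining 5 stops need at least 2 more bus lines (each remaining bus line adds at most 4) — so at least 3 bus lines are needed, and 3 is optimal.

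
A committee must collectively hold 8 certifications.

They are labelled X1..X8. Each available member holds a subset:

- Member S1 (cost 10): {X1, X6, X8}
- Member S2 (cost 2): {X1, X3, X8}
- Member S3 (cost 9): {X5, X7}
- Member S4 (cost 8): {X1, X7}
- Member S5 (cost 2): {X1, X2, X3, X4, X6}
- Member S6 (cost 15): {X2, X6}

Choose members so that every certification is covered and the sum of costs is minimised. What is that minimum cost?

S2, S3, S5 together cover every certification (S2 ∪ S3 ∪ S5 = {X1, X2, X3, X4, X5, X6, X7, X8}); total cost 2 + 9 + 2 = 13.
No covering selection has total cost below 13.

13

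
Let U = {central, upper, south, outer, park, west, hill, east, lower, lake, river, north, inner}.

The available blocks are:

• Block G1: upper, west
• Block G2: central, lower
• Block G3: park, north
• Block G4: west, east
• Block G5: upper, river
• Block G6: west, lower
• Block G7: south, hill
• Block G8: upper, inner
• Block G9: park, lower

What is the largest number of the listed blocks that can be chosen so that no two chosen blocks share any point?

5

G2, G3, G4, G7, G8 are pairwise disjoint (G2={central,lower}; G3={park,north}; G4={west,east}; G7={south,hill}; G8={upper,inner}).
Every remaining block overlaps one of these, and no 6 of the listed blocks are pairwise disjoint, so 5 is the maximum.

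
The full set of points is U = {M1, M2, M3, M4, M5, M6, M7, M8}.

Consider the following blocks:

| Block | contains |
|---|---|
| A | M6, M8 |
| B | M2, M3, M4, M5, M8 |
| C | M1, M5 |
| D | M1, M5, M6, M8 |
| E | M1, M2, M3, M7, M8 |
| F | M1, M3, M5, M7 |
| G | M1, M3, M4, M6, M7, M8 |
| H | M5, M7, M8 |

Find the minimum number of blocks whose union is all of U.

B and G together: B ∪ G = {M1, M2, M3, M4, M5, M6, M7, M8} — every point is covered.
No single block has all 8 points (the largest, G, has 6), so 2 is optimal.

2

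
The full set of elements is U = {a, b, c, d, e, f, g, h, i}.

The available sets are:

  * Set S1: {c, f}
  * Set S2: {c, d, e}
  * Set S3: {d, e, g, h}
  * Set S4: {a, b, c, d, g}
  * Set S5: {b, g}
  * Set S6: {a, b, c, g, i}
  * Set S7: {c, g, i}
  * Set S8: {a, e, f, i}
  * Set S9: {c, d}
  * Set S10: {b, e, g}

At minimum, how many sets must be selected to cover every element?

Take {S1, S3, S6}. Their union is {a, b, c, d, e, f, g, h, i}, which is all 9 elements.
Only S3 contains h, so S3 is forced; the remaining 5 elements need at least 2 more sets (each remaining set adds at most 4) — so at least 3 sets are needed, and 3 is optimal.

3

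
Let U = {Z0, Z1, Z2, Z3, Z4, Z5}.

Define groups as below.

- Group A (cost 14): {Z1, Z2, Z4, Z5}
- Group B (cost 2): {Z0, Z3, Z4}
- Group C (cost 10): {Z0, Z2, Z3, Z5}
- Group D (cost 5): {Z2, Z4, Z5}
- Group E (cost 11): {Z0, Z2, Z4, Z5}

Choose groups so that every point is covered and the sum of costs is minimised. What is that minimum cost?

A, B together cover every point (A ∪ B = {Z0, Z1, Z2, Z3, Z4, Z5}); total cost 14 + 2 = 16.
The greedy pick B, D, A costs 21; no covering selection beats 16.

16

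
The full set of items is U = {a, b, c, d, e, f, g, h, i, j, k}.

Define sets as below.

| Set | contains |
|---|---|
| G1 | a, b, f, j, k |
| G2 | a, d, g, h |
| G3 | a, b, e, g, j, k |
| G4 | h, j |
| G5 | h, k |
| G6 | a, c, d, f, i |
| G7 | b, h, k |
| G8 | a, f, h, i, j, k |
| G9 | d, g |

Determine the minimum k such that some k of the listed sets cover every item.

3

G3, G6, and G8 cover everything between them: the union {a, b, c, d, e, f, g, h, i, j, k} is all of U.
Only G6 contains c, so G6 is forced; the remaining 6 items need at least 2 more sets (each remaining set adds at most 5) — so at least 3 sets are needed, and 3 is optimal.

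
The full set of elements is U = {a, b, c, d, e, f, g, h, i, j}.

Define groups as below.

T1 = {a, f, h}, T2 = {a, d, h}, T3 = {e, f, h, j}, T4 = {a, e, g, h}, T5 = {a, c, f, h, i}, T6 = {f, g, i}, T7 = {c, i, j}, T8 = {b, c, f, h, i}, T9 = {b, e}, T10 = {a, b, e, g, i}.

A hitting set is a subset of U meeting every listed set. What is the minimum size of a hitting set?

The 3 elements {e, h, i} hit every group.
The groups T1, T7, T9 are pairwise disjoint, so any hitting set needs a separate element for each — at least 3. Hence 3 is optimal.

3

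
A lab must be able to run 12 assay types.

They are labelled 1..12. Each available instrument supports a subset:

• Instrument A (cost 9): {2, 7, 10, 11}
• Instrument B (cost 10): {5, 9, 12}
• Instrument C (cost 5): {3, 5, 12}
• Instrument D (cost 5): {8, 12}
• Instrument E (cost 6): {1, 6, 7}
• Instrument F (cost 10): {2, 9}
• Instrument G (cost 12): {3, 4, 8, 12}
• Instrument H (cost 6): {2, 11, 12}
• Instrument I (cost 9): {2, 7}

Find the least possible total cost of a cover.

A, B, E, G together cover every assay (A ∪ B ∪ E ∪ G = {1, 2, 3, 4, 5, 6, 7, 8, 9, 10, 11, 12}); total cost 9 + 10 + 6 + 12 = 37.
The greedy pick C, E, A, D, B, G costs 47; no covering selection beats 37.

37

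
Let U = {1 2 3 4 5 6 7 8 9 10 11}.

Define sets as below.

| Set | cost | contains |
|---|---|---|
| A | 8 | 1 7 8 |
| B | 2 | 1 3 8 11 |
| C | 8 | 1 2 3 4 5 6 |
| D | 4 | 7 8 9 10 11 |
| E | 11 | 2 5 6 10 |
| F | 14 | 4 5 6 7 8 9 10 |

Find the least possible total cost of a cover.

12

C, D together cover every element (C ∪ D = {1, 2, 3, 4, 5, 6, 7, 8, 9, 10, 11}); total cost 8 + 4 = 12.
The greedy pick B, D, C costs 14; no covering selection beats 12.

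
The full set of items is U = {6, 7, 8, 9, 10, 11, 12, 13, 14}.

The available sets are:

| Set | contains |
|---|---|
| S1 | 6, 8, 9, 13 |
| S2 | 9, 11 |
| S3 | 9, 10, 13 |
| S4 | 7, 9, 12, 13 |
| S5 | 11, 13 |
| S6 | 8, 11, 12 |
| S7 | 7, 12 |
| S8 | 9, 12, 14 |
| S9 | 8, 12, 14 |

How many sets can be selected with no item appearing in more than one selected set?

S1, S7 are pairwise disjoint (S1={6,8,9,13}; S7={7,12}).
Every remaining set overlaps one of these, and no 3 of the listed sets are pairwise disjoint, so 2 is the maximum.

2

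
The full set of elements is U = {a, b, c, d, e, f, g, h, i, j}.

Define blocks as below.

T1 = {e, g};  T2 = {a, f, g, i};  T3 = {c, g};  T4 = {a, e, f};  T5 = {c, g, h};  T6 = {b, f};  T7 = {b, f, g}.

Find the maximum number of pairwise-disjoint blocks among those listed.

2

T3, T6 are pairwise disjoint (T3={c,g}; T6={b,f}).
Every remaining block overlaps one of these, and no 3 of the listed blocks are pairwise disjoint, so 2 is the maximum.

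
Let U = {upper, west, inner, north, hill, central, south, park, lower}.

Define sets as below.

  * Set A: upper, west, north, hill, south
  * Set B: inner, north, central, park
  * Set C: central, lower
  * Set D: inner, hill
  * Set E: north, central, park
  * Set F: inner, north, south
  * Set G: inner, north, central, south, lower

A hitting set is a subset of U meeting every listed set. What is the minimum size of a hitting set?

Take H = {inner, hill, central}. Each listed set contains at least one of these, so H is a hitting set of size 3.
No choice of 2 items meets every set, so 3 is the minimum.

3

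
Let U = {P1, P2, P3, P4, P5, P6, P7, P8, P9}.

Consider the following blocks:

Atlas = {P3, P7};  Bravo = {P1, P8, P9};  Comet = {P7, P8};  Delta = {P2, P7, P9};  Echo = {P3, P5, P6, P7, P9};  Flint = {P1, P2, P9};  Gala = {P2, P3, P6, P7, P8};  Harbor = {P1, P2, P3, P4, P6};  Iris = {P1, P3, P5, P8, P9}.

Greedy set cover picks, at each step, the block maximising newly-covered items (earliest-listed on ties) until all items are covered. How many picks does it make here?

Greedy: pick Echo (covers 5 new) → pick Harbor (covers 3 new) → pick Bravo (covers 1 new). Total picks: 3.

3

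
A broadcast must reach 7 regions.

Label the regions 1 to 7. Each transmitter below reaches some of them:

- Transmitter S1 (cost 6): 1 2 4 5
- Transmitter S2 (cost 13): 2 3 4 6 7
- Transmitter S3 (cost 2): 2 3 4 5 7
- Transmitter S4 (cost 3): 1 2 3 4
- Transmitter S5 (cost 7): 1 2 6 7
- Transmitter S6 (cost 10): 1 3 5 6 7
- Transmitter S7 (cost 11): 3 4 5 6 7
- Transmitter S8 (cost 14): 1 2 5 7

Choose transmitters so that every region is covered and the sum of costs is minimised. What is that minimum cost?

S3, S5 together cover every region (S3 ∪ S5 = {1, 2, 3, 4, 5, 6, 7}); total cost 2 + 7 = 9.
The greedy pick S3, S4, S5 costs 12; no covering selection beats 9.

9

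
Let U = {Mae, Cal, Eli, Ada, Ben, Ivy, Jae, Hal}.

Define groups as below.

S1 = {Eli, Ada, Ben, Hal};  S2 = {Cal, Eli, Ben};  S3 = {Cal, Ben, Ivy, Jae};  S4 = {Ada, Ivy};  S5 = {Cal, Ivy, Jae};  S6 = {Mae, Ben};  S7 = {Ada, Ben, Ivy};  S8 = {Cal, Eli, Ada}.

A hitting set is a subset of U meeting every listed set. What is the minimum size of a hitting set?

3

Take H = {Cal, Ada, Ben}. Each listed group contains at least one of these, so H is a hitting set of size 3.
No choice of 2 points meets every group, so 3 is the minimum.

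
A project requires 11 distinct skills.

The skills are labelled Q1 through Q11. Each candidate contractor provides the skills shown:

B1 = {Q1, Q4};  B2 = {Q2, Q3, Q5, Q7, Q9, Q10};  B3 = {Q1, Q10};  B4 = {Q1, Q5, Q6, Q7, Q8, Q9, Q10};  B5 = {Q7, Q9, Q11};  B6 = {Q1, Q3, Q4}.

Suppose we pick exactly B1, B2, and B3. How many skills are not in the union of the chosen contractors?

3

Union of B1, B2, B3 = {Q1, Q2, Q3, Q4, Q5, Q7, Q9, Q10}.
Not covered: Q6, Q8, Q11 — 3 skills.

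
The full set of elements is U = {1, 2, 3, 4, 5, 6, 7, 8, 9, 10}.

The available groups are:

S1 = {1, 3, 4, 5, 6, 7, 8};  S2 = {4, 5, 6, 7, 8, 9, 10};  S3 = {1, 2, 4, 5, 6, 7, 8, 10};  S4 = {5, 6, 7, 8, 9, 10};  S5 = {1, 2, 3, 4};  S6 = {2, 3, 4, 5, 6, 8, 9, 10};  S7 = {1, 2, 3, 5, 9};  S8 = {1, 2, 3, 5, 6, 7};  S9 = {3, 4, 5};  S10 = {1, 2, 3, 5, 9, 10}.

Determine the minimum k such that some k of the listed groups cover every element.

Take {S3, S6}. Their union is {1, 2, 3, 4, 5, 6, 7, 8, 9, 10}, which is all 10 elements.
No single group has all 10 elements (the largest, S3, has 8), so 2 is optimal.

2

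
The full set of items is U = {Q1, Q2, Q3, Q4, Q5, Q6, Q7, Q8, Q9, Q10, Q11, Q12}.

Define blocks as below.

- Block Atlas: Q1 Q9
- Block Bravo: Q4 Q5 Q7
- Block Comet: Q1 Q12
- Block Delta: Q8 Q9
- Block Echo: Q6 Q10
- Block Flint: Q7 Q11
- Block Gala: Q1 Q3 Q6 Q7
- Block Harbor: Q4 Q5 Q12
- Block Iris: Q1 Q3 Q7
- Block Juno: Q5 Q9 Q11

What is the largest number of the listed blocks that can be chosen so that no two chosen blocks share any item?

4

Delta, Echo, Flint, Harbor are pairwise disjoint (Delta={Q8,Q9}; Echo={Q6,Q10}; Flint={Q7,Q11}; Harbor={Q4,Q5,Q12}).
Every remaining block overlaps one of these, and no 5 of the listed blocks are pairwise disjoint, so 4 is the maximum.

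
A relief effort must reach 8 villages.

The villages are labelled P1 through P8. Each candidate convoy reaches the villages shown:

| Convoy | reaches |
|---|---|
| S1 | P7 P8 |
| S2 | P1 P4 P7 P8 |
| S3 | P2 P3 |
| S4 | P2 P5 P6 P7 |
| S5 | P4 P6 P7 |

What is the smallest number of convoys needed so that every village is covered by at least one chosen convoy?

3

S2 and S3 and S4 together: S2 ∪ S3 ∪ S4 = {P1, P2, P3, P4, P5, P6, P7, P8} — every village is covered.
Only S2 contains P1, so S2 is forced; the remaining 4 villages need at least 2 more convoys (each remaining convoy adds at most 3) — so at least 3 convoys are needed, and 3 is optimal.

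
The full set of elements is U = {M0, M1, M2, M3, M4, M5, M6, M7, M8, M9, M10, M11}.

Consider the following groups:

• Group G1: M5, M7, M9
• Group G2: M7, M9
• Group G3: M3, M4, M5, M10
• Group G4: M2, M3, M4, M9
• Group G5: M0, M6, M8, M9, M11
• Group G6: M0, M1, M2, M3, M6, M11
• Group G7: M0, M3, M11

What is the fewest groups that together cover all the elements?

4

Take {G2, G3, G5, G6}. Their union is {M0, M1, M2, M3, M4, M5, M6, M7, M8, M9, M10, M11}, which is all 12 elements.
No 3 of the 7 groups cover everything (all 35 combinations miss at least one element), so 4 is optimal.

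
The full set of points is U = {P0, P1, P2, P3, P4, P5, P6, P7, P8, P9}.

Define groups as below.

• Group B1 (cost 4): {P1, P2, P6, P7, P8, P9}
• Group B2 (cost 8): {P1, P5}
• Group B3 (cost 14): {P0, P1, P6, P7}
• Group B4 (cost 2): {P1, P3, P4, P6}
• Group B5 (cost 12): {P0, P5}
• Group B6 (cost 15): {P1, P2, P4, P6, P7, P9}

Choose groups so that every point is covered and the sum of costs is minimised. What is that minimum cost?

18

B1, B4, B5 together cover every point (B1 ∪ B4 ∪ B5 = {P0, P1, P2, P3, P4, P5, P6, P7, P8, P9}); total cost 4 + 2 + 12 = 18.
No covering selection has total cost below 18.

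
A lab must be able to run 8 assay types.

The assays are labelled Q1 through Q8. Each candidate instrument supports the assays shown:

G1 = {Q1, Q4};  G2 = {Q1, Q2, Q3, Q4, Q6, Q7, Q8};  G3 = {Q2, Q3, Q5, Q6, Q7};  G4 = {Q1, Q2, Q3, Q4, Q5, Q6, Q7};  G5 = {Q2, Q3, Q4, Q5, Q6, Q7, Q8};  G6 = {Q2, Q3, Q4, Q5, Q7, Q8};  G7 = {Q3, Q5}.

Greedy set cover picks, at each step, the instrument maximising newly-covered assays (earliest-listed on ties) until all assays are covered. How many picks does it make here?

Greedy: pick G2 (covers 7 new) → pick G3 (covers 1 new). Total picks: 2.

2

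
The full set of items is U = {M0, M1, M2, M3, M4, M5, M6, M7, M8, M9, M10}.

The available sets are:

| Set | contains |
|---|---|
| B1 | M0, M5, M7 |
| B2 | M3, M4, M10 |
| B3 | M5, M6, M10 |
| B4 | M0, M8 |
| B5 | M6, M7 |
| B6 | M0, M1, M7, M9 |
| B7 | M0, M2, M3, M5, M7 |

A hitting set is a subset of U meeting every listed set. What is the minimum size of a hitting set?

3

Take H = {M0, M3, M6}. Each listed set contains at least one of these, so H is a hitting set of size 3.
The sets B2, B4, B5 are pairwise disjoint, so any hitting set needs a separate item for each — at least 3. Hence 3 is optimal.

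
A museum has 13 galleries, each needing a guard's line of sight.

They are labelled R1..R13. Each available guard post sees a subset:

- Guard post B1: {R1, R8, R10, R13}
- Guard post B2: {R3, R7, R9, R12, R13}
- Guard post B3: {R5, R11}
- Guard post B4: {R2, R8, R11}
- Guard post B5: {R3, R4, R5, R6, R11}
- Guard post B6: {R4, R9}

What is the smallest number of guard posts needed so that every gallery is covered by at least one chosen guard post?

4

Take {B1, B2, B4, B5}. Their union is {R1, R2, R3, R4, R5, R6, R7, R8, R9, R10, R11, R12, R13}, which is all 13 galleries.
No 3 of the 6 guard posts cover everything (all 20 combinations miss at least one gallery), so 4 is optimal.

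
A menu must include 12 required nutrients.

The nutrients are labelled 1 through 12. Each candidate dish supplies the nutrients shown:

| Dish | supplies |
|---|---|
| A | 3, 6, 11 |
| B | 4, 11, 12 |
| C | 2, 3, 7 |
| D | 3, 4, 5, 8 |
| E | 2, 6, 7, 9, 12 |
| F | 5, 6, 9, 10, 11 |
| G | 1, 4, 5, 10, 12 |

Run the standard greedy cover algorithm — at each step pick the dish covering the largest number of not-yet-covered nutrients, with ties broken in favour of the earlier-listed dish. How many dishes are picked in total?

4

Greedy: pick E (covers 5 new) → pick D (covers 4 new) → pick F (covers 2 new) → pick G (covers 1 new). Total picks: 4.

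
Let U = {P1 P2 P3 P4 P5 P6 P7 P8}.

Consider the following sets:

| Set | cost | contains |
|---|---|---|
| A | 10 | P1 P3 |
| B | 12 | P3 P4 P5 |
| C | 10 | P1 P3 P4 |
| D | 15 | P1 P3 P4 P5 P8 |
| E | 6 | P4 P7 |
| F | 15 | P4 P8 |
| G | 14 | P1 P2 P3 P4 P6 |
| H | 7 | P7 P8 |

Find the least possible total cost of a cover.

B, G, H together cover every item (B ∪ G ∪ H = {P1, P2, P3, P4, P5, P6, P7, P8}); total cost 12 + 14 + 7 = 33.
No covering selection has total cost below 33.

33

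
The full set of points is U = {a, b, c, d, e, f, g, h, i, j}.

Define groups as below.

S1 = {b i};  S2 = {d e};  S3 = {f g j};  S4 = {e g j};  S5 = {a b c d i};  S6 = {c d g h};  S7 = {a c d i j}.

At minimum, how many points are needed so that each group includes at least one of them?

Take T = {b, d, j}. Each listed group contains at least one of these, so T is a hitting set of size 3.
The groups S1, S2, S3 are pairwise disjoint, so any hitting set needs a separate point for each — at least 3. Hence 3 is optimal.

3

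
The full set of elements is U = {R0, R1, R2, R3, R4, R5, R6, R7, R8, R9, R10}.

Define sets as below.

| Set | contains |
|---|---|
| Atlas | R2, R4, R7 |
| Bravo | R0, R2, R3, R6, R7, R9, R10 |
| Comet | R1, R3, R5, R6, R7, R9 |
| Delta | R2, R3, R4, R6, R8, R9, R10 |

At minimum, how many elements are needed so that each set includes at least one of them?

2

H = {R7, R10} meets every set (each contains at least one member of H), and |H| = 2.
No single element lies in every set, so at least 2 are needed and 2 is optimal.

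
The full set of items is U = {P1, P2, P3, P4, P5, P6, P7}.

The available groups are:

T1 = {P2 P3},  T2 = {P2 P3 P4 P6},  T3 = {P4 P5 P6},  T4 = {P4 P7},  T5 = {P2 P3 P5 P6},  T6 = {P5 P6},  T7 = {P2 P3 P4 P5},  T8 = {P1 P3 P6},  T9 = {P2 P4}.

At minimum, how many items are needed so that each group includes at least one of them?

3

H = {P2, P6, P7} meets every group (each contains at least one member of H), and |H| = 3.
The groups T1, T4, T6 are pairwise disjoint, so any hitting set needs a separate item for each — at least 3. Hence 3 is optimal.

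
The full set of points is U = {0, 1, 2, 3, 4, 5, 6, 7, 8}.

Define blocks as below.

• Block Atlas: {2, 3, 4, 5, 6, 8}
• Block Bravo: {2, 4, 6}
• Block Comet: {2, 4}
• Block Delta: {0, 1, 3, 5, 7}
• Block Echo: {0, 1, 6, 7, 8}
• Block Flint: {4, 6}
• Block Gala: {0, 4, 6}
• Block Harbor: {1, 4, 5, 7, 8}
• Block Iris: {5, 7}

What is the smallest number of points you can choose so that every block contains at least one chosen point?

Take H = {4, 7}. Each listed block contains at least one of these, so H is a hitting set of size 2.
The blocks Bravo, Delta are pairwise disjoint, so any hitting set needs a separate point for each — at least 2. Hence 2 is optimal.

2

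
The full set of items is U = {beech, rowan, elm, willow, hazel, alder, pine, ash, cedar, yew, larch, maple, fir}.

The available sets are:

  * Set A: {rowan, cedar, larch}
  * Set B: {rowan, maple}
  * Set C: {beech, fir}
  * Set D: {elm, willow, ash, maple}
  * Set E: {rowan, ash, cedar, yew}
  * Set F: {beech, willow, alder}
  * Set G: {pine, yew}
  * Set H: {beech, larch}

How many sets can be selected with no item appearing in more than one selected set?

4

A, C, D, G are pairwise disjoint (A={rowan,cedar,larch}; C={beech,fir}; D={elm,willow,ash,maple}; G={pine,yew}).
Every remaining set overlaps one of these, and no 5 of the listed sets are pairwise disjoint, so 4 is the maximum.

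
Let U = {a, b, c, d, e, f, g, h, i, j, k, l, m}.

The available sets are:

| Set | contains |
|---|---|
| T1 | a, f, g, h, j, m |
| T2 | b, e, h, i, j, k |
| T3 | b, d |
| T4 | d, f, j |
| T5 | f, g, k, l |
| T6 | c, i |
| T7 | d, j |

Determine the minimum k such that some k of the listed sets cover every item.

5

T1 and T2 and T3 and T5 and T6 together: T1 ∪ T2 ∪ T3 ∪ T5 ∪ T6 = {a, b, c, d, e, f, g, h, i, j, k, l, m} — every item is covered.
No 4 of the 7 sets cover everything (all 35 combinations miss at least one item), so 5 is optimal.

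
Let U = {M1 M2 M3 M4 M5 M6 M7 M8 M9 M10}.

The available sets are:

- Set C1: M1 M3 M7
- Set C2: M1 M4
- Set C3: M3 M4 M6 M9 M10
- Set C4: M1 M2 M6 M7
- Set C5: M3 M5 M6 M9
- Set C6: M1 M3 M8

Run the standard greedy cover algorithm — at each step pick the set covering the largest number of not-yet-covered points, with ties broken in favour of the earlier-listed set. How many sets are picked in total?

4

Greedy: pick C3 (covers 5 new) → pick C4 (covers 3 new) → pick C5 (covers 1 new) → pick C6 (covers 1 new). Total picks: 4.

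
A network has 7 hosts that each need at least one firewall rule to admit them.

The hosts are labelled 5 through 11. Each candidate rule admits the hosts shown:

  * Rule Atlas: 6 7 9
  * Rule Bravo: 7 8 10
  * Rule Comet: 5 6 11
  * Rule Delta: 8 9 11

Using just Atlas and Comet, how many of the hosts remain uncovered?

2

Union of Atlas, Comet = {5, 6, 7, 9, 11}.
Not covered: 8, 10 — 2 hosts.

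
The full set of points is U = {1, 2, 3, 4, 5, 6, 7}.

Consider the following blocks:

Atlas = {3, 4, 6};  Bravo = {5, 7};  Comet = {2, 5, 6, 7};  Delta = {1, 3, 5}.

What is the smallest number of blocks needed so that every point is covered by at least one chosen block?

Atlas and Comet and Delta together: Atlas ∪ Comet ∪ Delta = {1, 2, 3, 4, 5, 6, 7} — every point is covered.
Only Delta contains 1, so Delta is forced; the remaining 4 points need at least 2 more blocks (each remaining block adds at most 3) — so at least 3 blocks are needed, and 3 is optimal.

3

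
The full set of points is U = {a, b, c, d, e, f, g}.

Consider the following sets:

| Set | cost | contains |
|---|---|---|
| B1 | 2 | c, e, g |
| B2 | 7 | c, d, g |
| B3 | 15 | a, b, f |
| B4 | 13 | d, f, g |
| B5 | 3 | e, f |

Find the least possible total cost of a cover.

24

B1, B2, B3 together cover every point (B1 ∪ B2 ∪ B3 = {a, b, c, d, e, f, g}); total cost 2 + 7 + 15 = 24.
The greedy pick B1, B5, B2, B3 costs 27; no covering selection beats 24.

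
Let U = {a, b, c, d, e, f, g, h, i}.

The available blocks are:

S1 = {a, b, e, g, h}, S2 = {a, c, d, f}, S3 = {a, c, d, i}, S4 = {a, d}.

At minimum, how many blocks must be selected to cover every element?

S1, S2, and S3 cover everything between them: the union {a, b, c, d, e, f, g, h, i} is all of U.
Only S1 contains b, so S1 is forced; the remaining 4 elements need at least 2 more blocks (each remaining block adds at most 3) — so at least 3 blocks are needed, and 3 is optimal.

3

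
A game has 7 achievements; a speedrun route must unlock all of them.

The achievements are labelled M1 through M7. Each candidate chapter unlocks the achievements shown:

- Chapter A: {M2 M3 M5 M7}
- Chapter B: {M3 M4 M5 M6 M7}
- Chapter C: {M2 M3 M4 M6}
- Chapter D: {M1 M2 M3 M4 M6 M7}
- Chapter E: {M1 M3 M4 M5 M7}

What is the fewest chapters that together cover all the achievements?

2

A and D together: A ∪ D = {M1, M2, M3, M4, M5, M6, M7} — every achievement is covered.
No single chapter has all 7 achievements (the largest, D, has 6), so 2 is optimal.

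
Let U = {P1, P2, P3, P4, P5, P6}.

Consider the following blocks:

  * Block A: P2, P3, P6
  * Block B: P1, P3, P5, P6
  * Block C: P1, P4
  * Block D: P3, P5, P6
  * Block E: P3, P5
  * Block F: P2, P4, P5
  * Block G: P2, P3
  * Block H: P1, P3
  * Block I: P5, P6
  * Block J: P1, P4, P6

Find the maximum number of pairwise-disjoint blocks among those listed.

3

C, G, I are pairwise disjoint (C={P1,P4}; G={P2,P3}; I={P5,P6}).
Every remaining block overlaps one of these, and no 4 of the listed blocks are pairwise disjoint, so 3 is the maximum.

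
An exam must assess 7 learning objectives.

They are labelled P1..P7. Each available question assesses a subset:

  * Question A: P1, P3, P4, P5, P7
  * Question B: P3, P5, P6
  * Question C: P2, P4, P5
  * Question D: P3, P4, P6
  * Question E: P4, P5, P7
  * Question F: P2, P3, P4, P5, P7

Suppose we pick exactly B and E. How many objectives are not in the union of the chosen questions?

Union of B, E = {P3, P4, P5, P6, P7}.
Not covered: P1, P2 — 2 objectives.

2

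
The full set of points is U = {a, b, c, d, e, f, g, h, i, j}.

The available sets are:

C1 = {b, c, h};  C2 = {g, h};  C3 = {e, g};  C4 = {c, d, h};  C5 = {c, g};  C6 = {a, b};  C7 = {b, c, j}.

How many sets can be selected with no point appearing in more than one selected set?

C3, C4, C6 are pairwise disjoint (C3={e,g}; C4={c,d,h}; C6={a,b}).
Every remaining set overlaps one of these, and no 4 of the listed sets are pairwise disjoint, so 3 is the maximum.

3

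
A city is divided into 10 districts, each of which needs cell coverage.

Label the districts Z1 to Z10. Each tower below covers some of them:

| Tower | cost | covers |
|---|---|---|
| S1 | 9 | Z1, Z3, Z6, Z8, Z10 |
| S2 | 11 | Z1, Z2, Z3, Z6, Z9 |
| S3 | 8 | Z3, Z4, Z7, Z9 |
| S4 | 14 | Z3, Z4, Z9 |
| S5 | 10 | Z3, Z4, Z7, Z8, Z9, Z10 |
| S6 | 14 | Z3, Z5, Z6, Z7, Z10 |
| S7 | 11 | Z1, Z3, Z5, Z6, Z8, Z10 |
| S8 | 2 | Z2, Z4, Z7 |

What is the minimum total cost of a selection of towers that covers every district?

21

S3, S7, S8 together cover every district (S3 ∪ S7 ∪ S8 = {Z1, Z2, Z3, Z4, Z5, Z6, Z7, Z8, Z9, Z10}); total cost 8 + 11 + 2 = 21.
The greedy pick S8, S1, S3, S7 costs 30; no covering selection beats 21.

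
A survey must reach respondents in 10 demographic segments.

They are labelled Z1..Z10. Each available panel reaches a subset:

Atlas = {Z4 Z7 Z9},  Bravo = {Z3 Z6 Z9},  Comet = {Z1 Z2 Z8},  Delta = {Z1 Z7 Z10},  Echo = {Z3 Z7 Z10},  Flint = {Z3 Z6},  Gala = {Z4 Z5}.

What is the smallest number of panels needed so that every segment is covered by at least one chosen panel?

4

Bravo and Comet and Delta and Gala together: Bravo ∪ Comet ∪ Delta ∪ Gala = {Z1, Z2, Z3, Z4, Z5, Z6, Z7, Z8, Z9, Z10} — every segment is covered.
Each panel has at most 3 segments, and 3·3 = 9 < 10 — so at least 4 panels are needed, and 4 is optimal.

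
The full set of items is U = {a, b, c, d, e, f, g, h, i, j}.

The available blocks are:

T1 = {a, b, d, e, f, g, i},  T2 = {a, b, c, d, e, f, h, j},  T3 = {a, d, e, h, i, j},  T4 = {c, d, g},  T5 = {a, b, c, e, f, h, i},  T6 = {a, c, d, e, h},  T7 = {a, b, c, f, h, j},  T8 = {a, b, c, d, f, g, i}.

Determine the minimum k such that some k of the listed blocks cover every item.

2

Take {T2, T8}. Their union is {a, b, c, d, e, f, g, h, i, j}, which is all 10 items.
No single block has all 10 items (the largest, T2, has 8), so 2 is optimal.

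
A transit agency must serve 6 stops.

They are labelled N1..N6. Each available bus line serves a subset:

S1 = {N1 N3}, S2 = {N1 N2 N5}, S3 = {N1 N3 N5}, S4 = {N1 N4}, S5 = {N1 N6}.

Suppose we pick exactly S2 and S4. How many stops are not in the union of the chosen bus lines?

2

Union of S2, S4 = {N1, N2, N4, N5}.
Not covered: N3, N6 — 2 stops.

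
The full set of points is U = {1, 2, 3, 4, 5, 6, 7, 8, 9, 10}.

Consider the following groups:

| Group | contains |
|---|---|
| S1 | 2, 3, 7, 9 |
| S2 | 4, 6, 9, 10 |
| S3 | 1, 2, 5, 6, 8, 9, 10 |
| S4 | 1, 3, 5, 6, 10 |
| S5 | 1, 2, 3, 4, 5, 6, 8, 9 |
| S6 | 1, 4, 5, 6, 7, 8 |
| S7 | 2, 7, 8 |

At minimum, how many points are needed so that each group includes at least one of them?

Take H = {6, 7}. Each listed group contains at least one of these, so H is a hitting set of size 2.
The groups S2, S7 are pairwise disjoint, so any hitting set needs a separate point for each — at least 2. Hence 2 is optimal.

2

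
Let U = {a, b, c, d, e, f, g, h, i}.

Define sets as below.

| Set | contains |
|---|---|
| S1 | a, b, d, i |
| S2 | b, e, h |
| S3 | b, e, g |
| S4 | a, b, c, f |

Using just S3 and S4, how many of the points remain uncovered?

3

Union of S3, S4 = {a, b, c, e, f, g}.
Not covered: d, h, i — 3 points.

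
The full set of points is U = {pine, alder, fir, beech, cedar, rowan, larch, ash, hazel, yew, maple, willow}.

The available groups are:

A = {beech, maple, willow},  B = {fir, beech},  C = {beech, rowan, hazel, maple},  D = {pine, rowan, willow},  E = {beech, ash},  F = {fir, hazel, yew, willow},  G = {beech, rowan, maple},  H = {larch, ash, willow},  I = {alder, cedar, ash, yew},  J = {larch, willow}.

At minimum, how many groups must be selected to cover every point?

B, C, D, H, and I cover everything between them: the union {pine, alder, fir, beech, cedar, rowan, larch, ash, hazel, yew, maple, willow} is all of U.
No 4 of the 10 groups cover everything (all 210 combinations miss at least one point), so 5 is optimal.

5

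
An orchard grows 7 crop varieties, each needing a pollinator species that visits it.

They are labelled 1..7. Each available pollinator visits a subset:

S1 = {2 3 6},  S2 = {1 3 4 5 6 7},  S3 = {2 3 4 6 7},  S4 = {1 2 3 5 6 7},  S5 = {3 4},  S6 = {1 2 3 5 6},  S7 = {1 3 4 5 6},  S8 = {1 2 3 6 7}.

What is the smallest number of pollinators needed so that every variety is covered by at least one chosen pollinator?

S7 and S8 together: S7 ∪ S8 = {1, 2, 3, 4, 5, 6, 7} — every variety is covered.
No single pollinator has all 7 varieties (the largest, S2, has 6), so 2 is optimal.

2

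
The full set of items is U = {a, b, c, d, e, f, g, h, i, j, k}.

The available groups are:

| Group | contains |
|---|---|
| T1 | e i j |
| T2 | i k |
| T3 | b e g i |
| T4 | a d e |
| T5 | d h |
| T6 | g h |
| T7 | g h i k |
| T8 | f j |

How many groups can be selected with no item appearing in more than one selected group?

T2, T4, T6, T8 are pairwise disjoint (T2={i,k}; T4={a,d,e}; T6={g,h}; T8={f,j}).
Every remaining group overlaps one of these, and no 5 of the listed groups are pairwise disjoint, so 4 is the maximum.

4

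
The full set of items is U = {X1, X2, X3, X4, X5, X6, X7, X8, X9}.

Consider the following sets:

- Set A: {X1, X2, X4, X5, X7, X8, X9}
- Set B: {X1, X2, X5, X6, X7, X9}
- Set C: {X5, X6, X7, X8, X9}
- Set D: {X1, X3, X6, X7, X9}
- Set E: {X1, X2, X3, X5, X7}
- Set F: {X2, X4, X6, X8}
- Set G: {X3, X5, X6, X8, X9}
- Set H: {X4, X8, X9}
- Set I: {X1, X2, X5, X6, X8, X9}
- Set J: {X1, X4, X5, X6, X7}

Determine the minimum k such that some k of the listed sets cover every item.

2

Take {A, G}. Their union is {X1, X2, X3, X4, X5, X6, X7, X8, X9}, which is all 9 items.
No single set has all 9 items (the largest, A, has 7), so 2 is optimal.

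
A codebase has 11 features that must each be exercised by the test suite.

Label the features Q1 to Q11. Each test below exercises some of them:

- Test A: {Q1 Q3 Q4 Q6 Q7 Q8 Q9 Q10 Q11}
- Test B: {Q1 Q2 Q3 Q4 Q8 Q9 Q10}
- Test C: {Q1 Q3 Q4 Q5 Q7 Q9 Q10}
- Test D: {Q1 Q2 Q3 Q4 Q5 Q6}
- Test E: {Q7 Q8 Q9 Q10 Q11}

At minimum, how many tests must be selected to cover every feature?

Take {D, E}. Their union is {Q1, Q2, Q3, Q4, Q5, Q6, Q7, Q8, Q9, Q10, Q11}, which is all 11 features.
No single test has all 11 features (the largest, A, has 9), so 2 is optimal.

2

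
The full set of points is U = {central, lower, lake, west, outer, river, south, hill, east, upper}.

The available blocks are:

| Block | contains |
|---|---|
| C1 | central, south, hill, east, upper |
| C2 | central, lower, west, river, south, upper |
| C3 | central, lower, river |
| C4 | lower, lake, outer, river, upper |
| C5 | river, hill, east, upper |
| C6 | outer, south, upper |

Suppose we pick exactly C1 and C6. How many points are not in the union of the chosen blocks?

4

Union of C1, C6 = {central, outer, south, hill, east, upper}.
Not covered: lower, lake, west, river — 4 points.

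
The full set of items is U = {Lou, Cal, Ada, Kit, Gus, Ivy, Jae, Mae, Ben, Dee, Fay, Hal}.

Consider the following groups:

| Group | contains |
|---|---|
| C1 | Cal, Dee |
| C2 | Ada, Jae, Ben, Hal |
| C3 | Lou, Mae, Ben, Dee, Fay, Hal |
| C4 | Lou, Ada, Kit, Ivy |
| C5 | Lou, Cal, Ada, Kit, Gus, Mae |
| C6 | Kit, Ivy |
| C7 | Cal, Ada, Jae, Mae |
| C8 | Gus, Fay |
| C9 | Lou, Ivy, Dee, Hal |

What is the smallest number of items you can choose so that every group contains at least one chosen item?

4

The 4 items {Cal, Kit, Fay, Hal} hit every group.
The groups C1, C2, C6, C8 are pairwise disjoint, so any hitting set needs a separate item for each — at least 4. Hence 4 is optimal.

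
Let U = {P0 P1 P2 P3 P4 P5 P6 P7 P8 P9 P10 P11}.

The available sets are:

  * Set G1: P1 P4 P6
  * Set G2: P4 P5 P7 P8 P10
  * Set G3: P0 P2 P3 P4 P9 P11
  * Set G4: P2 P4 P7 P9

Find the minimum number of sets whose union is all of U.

3

G1, G2, and G3 cover everything between them: the union {P0, P1, P2, P3, P4, P5, P6, P7, P8, P9, P10, P11} is all of U.
Only G3 contains P0, so G3 is forced; the remaining 6 elements need at least 2 more sets (each remaining set adds at most 4) — so at least 3 sets are needed, and 3 is optimal.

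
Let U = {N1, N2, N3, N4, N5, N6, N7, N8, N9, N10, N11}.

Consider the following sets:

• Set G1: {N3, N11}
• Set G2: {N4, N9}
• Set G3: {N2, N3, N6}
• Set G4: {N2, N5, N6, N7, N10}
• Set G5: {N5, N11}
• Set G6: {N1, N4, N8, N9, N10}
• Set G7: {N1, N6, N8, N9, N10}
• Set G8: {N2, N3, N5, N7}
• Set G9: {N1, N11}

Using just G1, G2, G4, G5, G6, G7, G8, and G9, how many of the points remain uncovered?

0

Union of G1, G2, G4, G5, G6, G7, G8, G9 = {N1, N2, N3, N4, N5, N6, N7, N8, N9, N10, N11} — that's every point, so 0 are uncovered.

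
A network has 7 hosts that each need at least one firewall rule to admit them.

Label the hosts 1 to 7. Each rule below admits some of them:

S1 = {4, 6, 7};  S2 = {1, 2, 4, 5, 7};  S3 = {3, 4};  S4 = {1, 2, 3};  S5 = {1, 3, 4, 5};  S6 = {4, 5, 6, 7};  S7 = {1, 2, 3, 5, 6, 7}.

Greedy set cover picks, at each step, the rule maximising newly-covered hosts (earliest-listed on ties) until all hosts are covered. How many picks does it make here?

Greedy: pick S7 (covers 6 new) → pick S1 (covers 1 new). Total picks: 2.

2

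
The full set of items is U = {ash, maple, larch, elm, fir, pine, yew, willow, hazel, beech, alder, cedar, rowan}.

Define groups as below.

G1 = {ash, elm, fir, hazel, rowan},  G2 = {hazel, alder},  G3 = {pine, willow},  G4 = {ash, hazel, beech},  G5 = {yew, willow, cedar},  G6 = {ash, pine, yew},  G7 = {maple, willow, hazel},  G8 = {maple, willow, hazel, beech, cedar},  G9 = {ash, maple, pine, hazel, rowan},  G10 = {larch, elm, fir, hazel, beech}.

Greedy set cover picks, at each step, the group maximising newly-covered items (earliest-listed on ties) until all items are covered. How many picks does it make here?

5

Greedy: pick G1 (covers 5 new) → pick G8 (covers 4 new) → pick G6 (covers 2 new) → pick G2 (covers 1 new) → pick G10 (covers 1 new). Total picks: 5.
(The true minimum cover uses only 4 groups, so greedy is not optimal here.)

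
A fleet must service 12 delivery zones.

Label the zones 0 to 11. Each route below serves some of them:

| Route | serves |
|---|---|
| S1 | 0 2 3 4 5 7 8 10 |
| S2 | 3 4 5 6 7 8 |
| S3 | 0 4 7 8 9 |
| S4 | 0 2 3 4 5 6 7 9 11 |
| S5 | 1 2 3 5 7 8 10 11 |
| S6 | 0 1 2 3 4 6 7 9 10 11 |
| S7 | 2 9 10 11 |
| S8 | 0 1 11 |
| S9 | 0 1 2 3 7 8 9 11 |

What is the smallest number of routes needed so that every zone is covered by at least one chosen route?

2

Take {S1, S6}. Their union is {0, 1, 2, 3, 4, 5, 6, 7, 8, 9, 10, 11}, which is all 12 zones.
No single route has all 12 zones (the largest, S6, has 10), so 2 is optimal.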